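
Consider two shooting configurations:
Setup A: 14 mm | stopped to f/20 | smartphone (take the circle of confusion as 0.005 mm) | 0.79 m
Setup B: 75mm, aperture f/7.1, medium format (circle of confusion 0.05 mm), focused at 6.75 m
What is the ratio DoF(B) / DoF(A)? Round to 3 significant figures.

9.32

Setup A: H = 14²/(20×0.005) + 14 ≈ 1974.0 mm; DoF = Df − Dn = 1307.77 − 565.94 ≈ 741.83 mm.
Setup B: H = 75²/(7.1×0.05) + 75 ≈ 15920.1 mm; DoF = Df − Dn = 11663.4 − 4749.3 ≈ 6914.1 mm.
Ratio = 6914.1 / 741.83 ≈ 9.32.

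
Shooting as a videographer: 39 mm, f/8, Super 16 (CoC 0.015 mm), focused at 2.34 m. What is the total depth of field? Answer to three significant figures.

0.879 m

Hyperfocal distance H = f²/(N·c) + f = 39²/(8 × 0.015) + 39 = 1521/0.12 + 39 ≈ 12714.0 mm ≈ 12.71 m.
Near limit Dn = s·(H − f)/(H + s − 2f) = 2340 × (12714.0 − 39) / (12714.0 + 2340 − 2 × 39) = 2340 × 12675.0 / 14976.0 ≈ 1980.47 mm.
Far limit Df = s·(H − f)/(H − s) = 2340 × (12714.0 − 39) / (12714.0 − 2340) = 2340 × 12675.0 / 10374.0 ≈ 2859.02 mm.
Depth of field = Df − Dn = 2859.02 − 1980.47 ≈ 878.55 mm ≈ 0.879 m.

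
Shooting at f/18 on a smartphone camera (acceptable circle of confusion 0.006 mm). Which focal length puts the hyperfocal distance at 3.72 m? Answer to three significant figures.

From H = f²/(N·c) + f, with f ≪ H: f ≈ √(H·N·c) = √(3720 × 18 × 0.006) = √401.76 ≈ 20.04 mm.
The +f correction barely moves this — solving exactly, f² + N·c·f − N·c·H = 0 ⇒ f = (−N·c + √((N·c)² + 4·N·c·H))/2 = (−0.108 + √1607.1)/2 ≈ 19.990 mm, so f ≈ 20.0 mm.

20.0 mm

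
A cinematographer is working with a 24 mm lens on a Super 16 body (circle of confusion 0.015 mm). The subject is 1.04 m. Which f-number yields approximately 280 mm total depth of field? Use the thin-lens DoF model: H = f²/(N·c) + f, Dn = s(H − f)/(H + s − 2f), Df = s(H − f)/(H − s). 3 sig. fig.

f/5

Write h = H − f = f²/(N·c). The thin-lens limits are Dn = s·h/(h + (s−f)) and Df = s·h/(h − (s−f)), so DoF = Df − Dn = 2·s·(s−f)·h / (h² − (s−f)²).
That is a quadratic in h: DoF·h² − 2·s·(s−f)·h − DoF·(s−f)² = 0 ⇒ h = (s−f)·(s + √(s² + DoF²)) / DoF = 1016 × (1040 + √(1040² + 280²)) / 280 = 1016 × (1040 + 1077.03) / 280 ≈ 7681.8 mm.
Then N = f²/(c·h) = 24² / (0.015 × 7681.8) = 576 / 115.23 ≈ 5.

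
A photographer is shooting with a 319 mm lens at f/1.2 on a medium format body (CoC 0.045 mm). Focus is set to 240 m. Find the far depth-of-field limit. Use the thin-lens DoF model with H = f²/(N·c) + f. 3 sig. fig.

275 m

Hyperfocal distance H = f²/(N·c) + f = 319²/(1.2 × 0.045) + 319 = 101761/0.054 + 319 ≈ 1884782.0 mm ≈ 1885 m.
Far limit Df = s·(H − f)/(H − s) = 240000 × (1884782.0 − 319) / (1884782.0 − 240000) = 240000 × 1884463.0 / 1644782.0 ≈ 274973 mm ≈ 275 m.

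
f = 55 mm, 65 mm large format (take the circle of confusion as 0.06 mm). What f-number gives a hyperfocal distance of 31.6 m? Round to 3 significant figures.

Rearrange H = f²/(N·c) + f for N: N = f² / ((H − f)·c).
N = 55² / ((31600 − 55) × 0.06) = 3025 / 1893 ≈ 1.60.

f/1.60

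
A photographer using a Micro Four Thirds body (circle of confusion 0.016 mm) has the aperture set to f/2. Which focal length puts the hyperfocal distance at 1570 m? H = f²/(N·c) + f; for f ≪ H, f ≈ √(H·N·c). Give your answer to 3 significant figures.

From H = f²/(N·c) + f, with f ≪ H: f ≈ √(H·N·c) = √(1570000 × 2 × 0.016) = √50240 ≈ 224.1 mm.
The +f correction barely moves this — solving exactly, f² + N·c·f − N·c·H = 0 ⇒ f = (−N·c + √((N·c)² + 4·N·c·H))/2 = (−0.032 + √200960)/2 ≈ 224.13 mm, so f ≈ 224 mm.

224 mm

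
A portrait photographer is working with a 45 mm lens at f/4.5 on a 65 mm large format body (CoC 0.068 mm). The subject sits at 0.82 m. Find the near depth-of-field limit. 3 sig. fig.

0.734 m

Hyperfocal distance H = f²/(N·c) + f = 45²/(4.5 × 0.068) + 45 = 2025/0.306 + 45 ≈ 6662.6 mm ≈ 6.663 m.
Near limit Dn = s·(H − f)/(H + s − 2f) = 820 × (6662.6 − 45) / (6662.6 + 820 − 2 × 45) = 820 × 6617.6 / 7392.6 ≈ 734.04 mm ≈ 0.734 m.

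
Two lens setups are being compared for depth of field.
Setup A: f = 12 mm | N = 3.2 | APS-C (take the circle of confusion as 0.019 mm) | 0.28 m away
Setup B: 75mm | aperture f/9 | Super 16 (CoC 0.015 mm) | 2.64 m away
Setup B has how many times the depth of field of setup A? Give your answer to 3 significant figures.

Setup A: H = 12²/(3.2×0.019) + 12 ≈ 2380.4 mm; DoF = Df − Dn = 315.726 − 251.537 ≈ 64.189 mm.
Setup B: H = 75²/(9×0.015) + 75 ≈ 41741.7 mm; DoF = Df − Dn = 2813.18 − 2486.91 ≈ 326.27 mm.
Ratio = 326.27 / 64.189 ≈ 5.08.

5.08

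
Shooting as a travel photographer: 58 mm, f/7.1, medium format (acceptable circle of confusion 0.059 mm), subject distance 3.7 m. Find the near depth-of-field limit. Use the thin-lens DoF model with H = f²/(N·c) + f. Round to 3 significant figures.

2.55 m

Hyperfocal distance H = f²/(N·c) + f = 58²/(7.1 × 0.059) + 58 = 3364/0.4189 + 58 ≈ 8088.6 mm ≈ 8.089 m.
Near limit Dn = s·(H − f)/(H + s − 2f) = 3700 × (8088.6 − 58) / (8088.6 + 3700 − 2 × 58) = 3700 × 8030.6 / 11672.6 ≈ 2545.5 mm ≈ 2.55 m.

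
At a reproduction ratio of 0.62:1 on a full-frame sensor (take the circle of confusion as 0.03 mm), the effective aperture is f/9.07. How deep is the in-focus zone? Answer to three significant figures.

1.42 mm

At magnification m, DoF ≈ 2·N_eff·c/m² = 2 × 9.07 × 0.03 / 0.62² = 0.5442 / 0.3844 ≈ 1.42 mm.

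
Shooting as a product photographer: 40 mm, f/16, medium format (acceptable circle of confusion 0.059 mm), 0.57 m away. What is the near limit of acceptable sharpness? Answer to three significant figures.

Hyperfocal distance H = f²/(N·c) + f = 40²/(16 × 0.059) + 40 = 1600/0.944 + 40 ≈ 1734.9 mm ≈ 1.735 m.
Near limit Dn = s·(H − f)/(H + s − 2f) = 570 × (1734.9 − 40) / (1734.9 + 570 − 2 × 40) = 570 × 1694.9 / 2224.9 ≈ 434.22 mm.

434 mm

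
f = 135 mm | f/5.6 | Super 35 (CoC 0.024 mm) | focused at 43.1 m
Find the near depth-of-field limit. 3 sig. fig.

32.7 m

Hyperfocal distance H = f²/(N·c) + f = 135²/(5.6 × 0.024) + 135 = 18225/0.1344 + 135 ≈ 135737.7 mm ≈ 135.7 m.
Near limit Dn = s·(H − f)/(H + s − 2f) = 43100 × (135737.7 − 135) / (135737.7 + 43100 − 2 × 135) = 43100 × 135602.7 / 178567.7 ≈ 32730 mm ≈ 32.7 m.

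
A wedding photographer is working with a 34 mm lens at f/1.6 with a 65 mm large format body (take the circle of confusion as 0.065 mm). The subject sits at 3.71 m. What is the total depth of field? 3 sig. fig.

Hyperfocal distance H = f²/(N·c) + f = 34²/(1.6 × 0.065) + 34 = 1156/0.104 + 34 ≈ 11149.4 mm ≈ 11.15 m.
Near limit Dn = s·(H − f)/(H + s − 2f) = 3710 × (11149.4 − 34) / (11149.4 + 3710 − 2 × 34) = 3710 × 11115.4 / 14791.4 ≈ 2788.0 mm.
Far limit Df = s·(H − f)/(H − s) = 3710 × (11149.4 − 34) / (11149.4 − 3710) = 3710 × 11115.4 / 7439.4 ≈ 5543.2 mm.
Depth of field = Df − Dn = 5543.2 − 2788.0 ≈ 2755.2 mm ≈ 2.76 m.

2.76 m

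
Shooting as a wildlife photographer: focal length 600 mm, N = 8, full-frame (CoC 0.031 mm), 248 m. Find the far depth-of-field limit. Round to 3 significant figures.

Hyperfocal distance H = f²/(N·c) + f = 600²/(8 × 0.031) + 600 = 360000/0.248 + 600 ≈ 1452212.9 mm ≈ 1452 m.
Far limit Df = s·(H − f)/(H − s) = 248000 × (1452212.9 − 600) / (1452212.9 − 248000) = 248000 × 1451612.9 / 1204212.9 ≈ 298950 mm ≈ 299 m.

299 m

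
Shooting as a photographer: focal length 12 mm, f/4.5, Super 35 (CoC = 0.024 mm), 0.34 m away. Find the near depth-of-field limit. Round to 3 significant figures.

Hyperfocal distance H = f²/(N·c) + f = 12²/(4.5 × 0.024) + 12 = 144/0.108 + 12 ≈ 1345.3 mm ≈ 1.345 m.
Near limit Dn = s·(H − f)/(H + s − 2f) = 340 × (1345.3 − 12) / (1345.3 + 340 − 2 × 12) = 340 × 1333.3 / 1661.3 ≈ 272.87 mm.

273 mm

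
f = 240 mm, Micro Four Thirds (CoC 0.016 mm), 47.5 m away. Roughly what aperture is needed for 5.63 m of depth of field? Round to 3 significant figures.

f/4.50

Write h = H − f = f²/(N·c). The thin-lens limits are Dn = s·h/(h + (s−f)) and Df = s·h/(h − (s−f)), so DoF = Df − Dn = 2·s·(s−f)·h / (h² − (s−f)²).
That is a quadratic in h: DoF·h² − 2·s·(s−f)·h − DoF·(s−f)² = 0 ⇒ h = (s−f)·(s + √(s² + DoF²)) / DoF = 47260 × (47500 + √(47500² + 5630²)) / 5630 = 47260 × (47500 + 47832.5) / 5630 ≈ 800251 mm.
Then N = f²/(c·h) = 240² / (0.016 × 800251) = 57600 / 12804 ≈ 4.50.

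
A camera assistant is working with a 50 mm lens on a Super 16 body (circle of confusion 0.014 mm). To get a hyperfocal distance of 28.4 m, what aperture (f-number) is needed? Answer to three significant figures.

Rearrange H = f²/(N·c) + f for N: N = f² / ((H − f)·c).
N = 50² / ((28400 − 50) × 0.014) = 2500 / 396.9 ≈ 6.30.

f/6.30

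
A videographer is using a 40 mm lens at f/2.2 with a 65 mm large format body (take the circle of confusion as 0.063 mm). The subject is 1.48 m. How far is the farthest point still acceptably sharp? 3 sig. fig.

Hyperfocal distance H = f²/(N·c) + f = 40²/(2.2 × 0.063) + 40 = 1600/0.1386 + 40 ≈ 11584.0 mm ≈ 11.58 m.
Far limit Df = s·(H − f)/(H − s) = 1480 × (11584.0 − 40) / (11584.0 − 1480) = 1480 × 11544.0 / 10104.0 ≈ 1690.9 mm ≈ 1.69 m.

1.69 m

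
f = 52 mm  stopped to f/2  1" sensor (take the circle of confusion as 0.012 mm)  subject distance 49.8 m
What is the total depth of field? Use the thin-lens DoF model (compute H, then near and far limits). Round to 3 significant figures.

54.6 m

Hyperfocal distance H = f²/(N·c) + f = 52²/(2 × 0.012) + 52 = 2704/0.024 + 52 ≈ 112718.7 mm ≈ 112.7 m.
Near limit Dn = s·(H − f)/(H + s − 2f) = 49800 × (112718.7 − 52) / (112718.7 + 49800 − 2 × 52) = 49800 × 112666.7 / 162414.7 ≈ 34546 mm.
Far limit Df = s·(H − f)/(H − s) = 49800 × (112718.7 − 52) / (112718.7 − 49800) = 49800 × 112666.7 / 62918.7 ≈ 89175 mm.
Depth of field = Df − Dn = 89175 − 34546 ≈ 54629 mm ≈ 54.6 m.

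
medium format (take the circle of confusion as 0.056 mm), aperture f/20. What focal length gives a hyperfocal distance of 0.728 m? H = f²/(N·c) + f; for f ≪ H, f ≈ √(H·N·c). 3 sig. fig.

From H = f²/(N·c) + f, with f ≪ H: f ≈ √(H·N·c) = √(728 × 20 × 0.056) = √815.36 ≈ 28.55 mm.
Exact: f² + N·c·f − N·c·H = 0 ⇒ f = (−N·c + √((N·c)² + 4·N·c·H))/2 = (−1.12 + √3262.7)/2 ≈ 28.000 mm ≈ 28.0 mm.

28.0 mm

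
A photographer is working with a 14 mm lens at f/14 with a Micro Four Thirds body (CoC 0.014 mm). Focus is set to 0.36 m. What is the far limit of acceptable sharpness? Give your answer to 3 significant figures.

0.550 m

Hyperfocal distance H = f²/(N·c) + f = 14²/(14 × 0.014) + 14 = 196/0.196 + 14 ≈ 1014.0 mm ≈ 1.014 m.
Far limit Df = s·(H − f)/(H − s) = 360 × (1014.0 − 14) / (1014.0 − 360) = 360 × 1000.0 / 654.0 ≈ 550.46 mm ≈ 0.550 m.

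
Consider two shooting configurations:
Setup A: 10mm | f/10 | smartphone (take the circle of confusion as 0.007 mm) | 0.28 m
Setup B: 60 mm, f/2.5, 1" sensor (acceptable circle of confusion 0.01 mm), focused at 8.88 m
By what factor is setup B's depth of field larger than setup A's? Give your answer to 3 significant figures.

9.95

Setup A: H = 10²/(10×0.007) + 10 ≈ 1438.6 mm; DoF = Df − Dn = 345.25 − 235.49 ≈ 109.76 mm.
Setup B: H = 60²/(2.5×0.01) + 60 ≈ 144060.0 mm; DoF = Df − Dn = 9459.4 − 8367.5 ≈ 1091.9 mm.
Ratio = 1091.9 / 109.76 ≈ 9.95.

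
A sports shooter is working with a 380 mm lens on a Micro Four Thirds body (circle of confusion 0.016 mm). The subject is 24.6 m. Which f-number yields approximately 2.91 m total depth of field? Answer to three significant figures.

Write h = H − f = f²/(N·c). The thin-lens limits are Dn = s·h/(h + (s−f)) and Df = s·h/(h − (s−f)), so DoF = Df − Dn = 2·s·(s−f)·h / (h² − (s−f)²).
That is a quadratic in h: DoF·h² − 2·s·(s−f)·h − DoF·(s−f)² = 0 ⇒ h = (s−f)·(s + √(s² + DoF²)) / DoF = 24220 × (24600 + √(24600² + 2910²)) / 2910 = 24220 × (24600 + 24771.5) / 2910 ≈ 410920 mm.
Then N = f²/(c·h) = 380² / (0.016 × 410920) = 144400 / 6574.7 ≈ 22.

f/22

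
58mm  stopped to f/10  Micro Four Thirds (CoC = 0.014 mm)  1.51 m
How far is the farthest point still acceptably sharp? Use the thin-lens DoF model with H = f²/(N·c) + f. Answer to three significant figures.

1.61 m

Hyperfocal distance H = f²/(N·c) + f = 58²/(10 × 0.014) + 58 = 3364/0.14 + 58 ≈ 24086.6 mm ≈ 24.09 m.
Far limit Df = s·(H − f)/(H − s) = 1510 × (24086.6 − 58) / (24086.6 − 1510) = 1510 × 24028.6 / 22576.6 ≈ 1607.1 mm ≈ 1.61 m.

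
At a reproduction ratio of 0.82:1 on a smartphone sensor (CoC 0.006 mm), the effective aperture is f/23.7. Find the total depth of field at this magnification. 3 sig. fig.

0.423 mm

At magnification m, DoF ≈ 2·N_eff·c/m² = 2 × 23.7 × 0.006 / 0.82² = 0.2844 / 0.6724 ≈ 0.423 mm.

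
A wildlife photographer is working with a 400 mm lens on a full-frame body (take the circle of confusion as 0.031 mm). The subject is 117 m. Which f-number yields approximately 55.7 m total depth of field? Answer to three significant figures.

Write h = H − f = f²/(N·c). The thin-lens limits are Dn = s·h/(h + (s−f)) and Df = s·h/(h − (s−f)), so DoF = Df − Dn = 2·s·(s−f)·h / (h² − (s−f)²).
That is a quadratic in h: DoF·h² − 2·s·(s−f)·h − DoF·(s−f)² = 0 ⇒ h = (s−f)·(s + √(s² + DoF²)) / DoF = 116600 × (117000 + √(117000² + 55700²)) / 55700 = 116600 × (117000 + 129582) / 55700 ≈ 516184 mm.
Then N = f²/(c·h) = 400² / (0.031 × 516184) = 160000 / 16002 ≈ 10.

f/10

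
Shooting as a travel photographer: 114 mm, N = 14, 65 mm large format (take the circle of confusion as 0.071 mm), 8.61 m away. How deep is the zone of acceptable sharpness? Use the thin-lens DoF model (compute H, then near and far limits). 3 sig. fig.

19.4 m

Hyperfocal distance H = f²/(N·c) + f = 114²/(14 × 0.071) + 114 = 12996/0.994 + 114 ≈ 13188.4 mm ≈ 13.19 m.
Near limit Dn = s·(H − f)/(H + s − 2f) = 8610 × (13188.4 − 114) / (13188.4 + 8610 − 2 × 114) = 8610 × 13074.4 / 21570.4 ≈ 5219 mm.
Far limit Df = s·(H − f)/(H − s) = 8610 × (13188.4 − 114) / (13188.4 − 8610) = 8610 × 13074.4 / 4578.4 ≈ 24587 mm.
Depth of field = Df − Dn = 24587 − 5219 ≈ 19368 mm ≈ 19.4 m.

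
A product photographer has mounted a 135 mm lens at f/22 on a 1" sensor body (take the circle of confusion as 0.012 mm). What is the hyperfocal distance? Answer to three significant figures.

69.2 m

Hyperfocal distance H = f²/(N·c) + f = 135²/(22 × 0.012) + 135 = 18225/0.264 + 135 ≈ 69169.1 mm ≈ 69.2 m.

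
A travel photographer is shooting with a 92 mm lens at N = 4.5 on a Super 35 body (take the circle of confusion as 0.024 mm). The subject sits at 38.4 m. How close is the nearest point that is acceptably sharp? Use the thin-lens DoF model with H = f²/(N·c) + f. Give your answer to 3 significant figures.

Hyperfocal distance H = f²/(N·c) + f = 92²/(4.5 × 0.024) + 92 = 8464/0.108 + 92 ≈ 78462.4 mm ≈ 78.46 m.
Near limit Dn = s·(H − f)/(H + s − 2f) = 38400 × (78462.4 − 92) / (78462.4 + 38400 − 2 × 92) = 38400 × 78370.4 / 116678.4 ≈ 25792 mm ≈ 25.8 m.

25.8 m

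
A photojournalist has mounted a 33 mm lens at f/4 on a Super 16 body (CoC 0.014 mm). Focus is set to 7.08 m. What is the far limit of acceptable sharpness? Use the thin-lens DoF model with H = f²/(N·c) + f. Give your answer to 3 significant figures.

11.1 m

Hyperfocal distance H = f²/(N·c) + f = 33²/(4 × 0.014) + 33 = 1089/0.056 + 33 ≈ 19479.4 mm ≈ 19.48 m.
Far limit Df = s·(H − f)/(H − s) = 7080 × (19479.4 − 33) / (19479.4 − 7080) = 7080 × 19446.4 / 12399.4 ≈ 11104 mm ≈ 11.1 m.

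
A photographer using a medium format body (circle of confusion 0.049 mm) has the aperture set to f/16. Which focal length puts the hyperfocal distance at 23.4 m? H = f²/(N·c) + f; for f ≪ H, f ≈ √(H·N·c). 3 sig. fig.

135 mm

From H = f²/(N·c) + f, with f ≪ H: f ≈ √(H·N·c) = √(23400 × 16 × 0.049) = √18346 ≈ 135.4 mm.
The +f correction barely moves this — solving exactly, f² + N·c·f − N·c·H = 0 ⇒ f = (−N·c + √((N·c)² + 4·N·c·H))/2 = (−0.784 + √73383)/2 ≈ 135.05 mm, so f ≈ 135 mm.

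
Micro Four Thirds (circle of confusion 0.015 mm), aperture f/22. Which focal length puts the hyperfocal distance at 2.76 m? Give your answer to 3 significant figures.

From H = f²/(N·c) + f, with f ≪ H: f ≈ √(H·N·c) = √(2760 × 22 × 0.015) = √910.80 ≈ 30.18 mm.
Exact: f² + N·c·f − N·c·H = 0 ⇒ f = (−N·c + √((N·c)² + 4·N·c·H))/2 = (−0.33 + √3643.3)/2 ≈ 30.015 mm ≈ 30.0 mm.

30.0 mm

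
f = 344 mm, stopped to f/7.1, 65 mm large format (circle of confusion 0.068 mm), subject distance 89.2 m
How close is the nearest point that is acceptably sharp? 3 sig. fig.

65.5 m

Hyperfocal distance H = f²/(N·c) + f = 344²/(7.1 × 0.068) + 344 = 118336/0.4828 + 344 ≈ 245447.6 mm ≈ 245.4 m.
Near limit Dn = s·(H − f)/(H + s − 2f) = 89200 × (245447.6 − 344) / (245447.6 + 89200 − 2 × 344) = 89200 × 245103.6 / 333959.6 ≈ 65467 mm ≈ 65.5 m.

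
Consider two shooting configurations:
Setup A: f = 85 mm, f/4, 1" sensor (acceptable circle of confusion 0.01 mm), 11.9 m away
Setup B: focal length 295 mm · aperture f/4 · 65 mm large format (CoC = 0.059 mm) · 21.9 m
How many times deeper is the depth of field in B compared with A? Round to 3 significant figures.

Setup A: H = 85²/(4×0.01) + 85 ≈ 180710.0 mm; DoF = Df − Dn = 12732.9 − 11169.4 ≈ 1563.5 mm.
Setup B: H = 295²/(4×0.059) + 295 ≈ 369045.0 mm; DoF = Df − Dn = 23263.0 − 20687.9 ≈ 2575.1 mm.
Ratio = 2575.1 / 1563.5 ≈ 1.65.

1.65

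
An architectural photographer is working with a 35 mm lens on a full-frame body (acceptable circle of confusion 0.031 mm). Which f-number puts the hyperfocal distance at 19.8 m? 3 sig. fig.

Rearrange H = f²/(N·c) + f for N: N = f² / ((H − f)·c).
N = 35² / ((19800 − 35) × 0.031) = 1225 / 612.7 ≈ 2.00.

f/2.00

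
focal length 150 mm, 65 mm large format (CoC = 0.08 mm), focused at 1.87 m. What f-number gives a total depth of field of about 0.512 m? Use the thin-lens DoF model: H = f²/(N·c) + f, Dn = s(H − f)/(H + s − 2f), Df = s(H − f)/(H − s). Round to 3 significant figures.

Write h = H − f = f²/(N·c). The thin-lens limits are Dn = s·h/(h + (s−f)) and Df = s·h/(h − (s−f)), so DoF = Df − Dn = 2·s·(s−f)·h / (h² − (s−f)²).
That is a quadratic in h: DoF·h² − 2·s·(s−f)·h − DoF·(s−f)² = 0 ⇒ h = (s−f)·(s + √(s² + DoF²)) / DoF = 1720 × (1870 + √(1870² + 512²)) / 512 = 1720 × (1870 + 1938.83) / 512 ≈ 12795 mm.
Then N = f²/(c·h) = 150² / (0.08 × 12795) = 22500 / 1023.6 ≈ 22.

f/22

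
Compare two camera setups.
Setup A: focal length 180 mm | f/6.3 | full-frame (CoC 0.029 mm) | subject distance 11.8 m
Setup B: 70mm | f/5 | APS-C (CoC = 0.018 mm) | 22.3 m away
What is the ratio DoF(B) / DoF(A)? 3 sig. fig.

Setup A: H = 180²/(6.3×0.029) + 180 ≈ 177519.9 mm; DoF = Df − Dn = 12627.4 − 11074.4 ≈ 1553.0 mm.
Setup B: H = 70²/(5×0.018) + 70 ≈ 54514.4 mm; DoF = Df − Dn = 37688 − 15835 ≈ 21853 mm.
Ratio = 21853 / 1553.0 ≈ 14.1.

14.1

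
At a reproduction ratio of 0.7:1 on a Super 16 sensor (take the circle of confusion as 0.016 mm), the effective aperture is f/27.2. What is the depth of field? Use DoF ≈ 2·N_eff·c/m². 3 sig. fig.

At magnification m, DoF ≈ 2·N_eff·c/m² = 2 × 27.2 × 0.016 / 0.7² = 0.8704 / 0.49 ≈ 1.78 mm.

1.78 mm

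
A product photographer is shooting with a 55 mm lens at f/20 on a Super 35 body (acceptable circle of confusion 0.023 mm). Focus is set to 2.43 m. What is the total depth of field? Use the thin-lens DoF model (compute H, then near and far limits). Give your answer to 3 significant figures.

Hyperfocal distance H = f²/(N·c) + f = 55²/(20 × 0.023) + 55 = 3025/0.46 + 55 ≈ 6631.1 mm ≈ 6.631 m.
Near limit Dn = s·(H − f)/(H + s − 2f) = 2430 × (6631.1 − 55) / (6631.1 + 2430 − 2 × 55) = 2430 × 6576.1 / 8951.1 ≈ 1785.2 mm.
Far limit Df = s·(H − f)/(H − s) = 2430 × (6631.1 − 55) / (6631.1 − 2430) = 2430 × 6576.1 / 4201.1 ≈ 3803.8 mm.
Depth of field = Df − Dn = 3803.8 − 1785.2 ≈ 2018.6 mm ≈ 2.02 m.

2.02 m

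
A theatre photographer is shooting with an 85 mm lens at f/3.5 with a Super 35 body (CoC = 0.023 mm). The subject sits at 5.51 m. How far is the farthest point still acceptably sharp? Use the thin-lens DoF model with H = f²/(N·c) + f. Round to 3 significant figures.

5.86 m

Hyperfocal distance H = f²/(N·c) + f = 85²/(3.5 × 0.023) + 85 = 7225/0.0805 + 85 ≈ 89836.6 mm ≈ 89.84 m.
Far limit Df = s·(H − f)/(H − s) = 5510 × (89836.6 − 85) / (89836.6 − 5510) = 5510 × 89751.6 / 84326.6 ≈ 5864.5 mm ≈ 5.86 m.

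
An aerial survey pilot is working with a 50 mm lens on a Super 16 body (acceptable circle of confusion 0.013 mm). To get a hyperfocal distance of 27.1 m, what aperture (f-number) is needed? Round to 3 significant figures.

f/7.11

Rearrange H = f²/(N·c) + f for N: N = f² / ((H − f)·c).
N = 50² / ((27100 − 50) × 0.013) = 2500 / 351.6 ≈ 7.11.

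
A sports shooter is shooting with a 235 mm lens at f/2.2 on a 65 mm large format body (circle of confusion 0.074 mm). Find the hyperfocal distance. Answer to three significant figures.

339 m

Hyperfocal distance H = f²/(N·c) + f = 235²/(2.2 × 0.074) + 235 = 55225/0.1628 + 235 ≈ 339454.9 mm ≈ 339 m.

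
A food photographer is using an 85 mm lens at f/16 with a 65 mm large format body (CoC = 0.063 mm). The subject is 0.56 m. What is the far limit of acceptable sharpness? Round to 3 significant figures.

0.600 m

Hyperfocal distance H = f²/(N·c) + f = 85²/(16 × 0.063) + 85 = 7225/1.008 + 85 ≈ 7252.7 mm ≈ 7.253 m.
Far limit Df = s·(H − f)/(H − s) = 560 × (7252.7 − 85) / (7252.7 − 560) = 560 × 7167.7 / 6692.7 ≈ 599.75 mm ≈ 0.600 m.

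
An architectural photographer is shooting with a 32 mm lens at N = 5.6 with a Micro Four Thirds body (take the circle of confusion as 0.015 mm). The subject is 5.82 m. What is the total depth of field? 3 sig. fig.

Hyperfocal distance H = f²/(N·c) + f = 32²/(5.6 × 0.015) + 32 = 1024/0.084 + 32 ≈ 12222.5 mm ≈ 12.22 m.
Near limit Dn = s·(H − f)/(H + s − 2f) = 5820 × (12222.5 − 32) / (12222.5 + 5820 − 2 × 32) = 5820 × 12190.5 / 17978.5 ≈ 3946.3 mm.
Far limit Df = s·(H − f)/(H − s) = 5820 × (12222.5 − 32) / (12222.5 − 5820) = 5820 × 12190.5 / 6402.5 ≈ 11081.4 mm.
Depth of field = Df − Dn = 11081.4 − 3946.3 ≈ 7135.1 mm ≈ 7.14 m.

7.14 m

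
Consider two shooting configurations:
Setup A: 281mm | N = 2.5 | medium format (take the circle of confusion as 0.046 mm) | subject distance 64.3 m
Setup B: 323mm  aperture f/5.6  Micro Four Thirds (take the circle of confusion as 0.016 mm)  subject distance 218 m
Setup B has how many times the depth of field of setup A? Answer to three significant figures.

6.98

Setup A: H = 281²/(2.5×0.046) + 281 ≈ 686898.4 mm; DoF = Df − Dn = 70912 − 58816 ≈ 12096 mm.
Setup B: H = 323²/(5.6×0.016) + 323 ≈ 1164709.2 mm; DoF = Df − Dn = 268125 − 183665 ≈ 84460 mm.
Ratio = 84460 / 12096 ≈ 6.98.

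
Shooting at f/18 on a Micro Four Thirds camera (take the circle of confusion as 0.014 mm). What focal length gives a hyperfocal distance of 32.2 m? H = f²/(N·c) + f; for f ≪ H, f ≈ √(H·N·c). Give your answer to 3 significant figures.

From H = f²/(N·c) + f, with f ≪ H: f ≈ √(H·N·c) = √(32200 × 18 × 0.014) = √8114.4 ≈ 90.08 mm.
Exact: f² + N·c·f − N·c·H = 0 ⇒ f = (−N·c + √((N·c)² + 4·N·c·H))/2 = (−0.252 + √32458)/2 ≈ 89.954 mm ≈ 90.0 mm.

90.0 mm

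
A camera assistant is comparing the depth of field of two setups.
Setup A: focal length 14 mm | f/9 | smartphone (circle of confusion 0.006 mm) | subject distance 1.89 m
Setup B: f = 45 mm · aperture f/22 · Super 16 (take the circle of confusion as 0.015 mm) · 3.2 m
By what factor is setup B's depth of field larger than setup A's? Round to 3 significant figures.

1.68

Setup A: H = 14²/(9×0.006) + 14 ≈ 3643.6 mm; DoF = Df − Dn = 3911.9 − 1246.0 ≈ 2665.9 mm.
Setup B: H = 45²/(22×0.015) + 45 ≈ 6181.4 mm; DoF = Df − Dn = 6586.4 − 2113.4 ≈ 4473.0 mm.
Ratio = 4473.0 / 2665.9 ≈ 1.68.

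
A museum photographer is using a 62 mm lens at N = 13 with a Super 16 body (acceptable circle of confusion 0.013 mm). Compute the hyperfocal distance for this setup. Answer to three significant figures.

22.8 m

Hyperfocal distance H = f²/(N·c) + f = 62²/(13 × 0.013) + 62 = 3844/0.169 + 62 ≈ 22807.6 mm ≈ 22.8 m.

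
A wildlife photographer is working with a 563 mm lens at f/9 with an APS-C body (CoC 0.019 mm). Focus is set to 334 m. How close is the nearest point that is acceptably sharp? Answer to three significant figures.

283 m

Hyperfocal distance H = f²/(N·c) + f = 563²/(9 × 0.019) + 563 = 316969/0.171 + 563 ≈ 1854182.9 mm ≈ 1854 m.
Near limit Dn = s·(H − f)/(H + s − 2f) = 334000 × (1854182.9 − 563) / (1854182.9 + 334000 − 2 × 563) = 334000 × 1853619.9 / 2187056.9 ≈ 283079 mm ≈ 283 m.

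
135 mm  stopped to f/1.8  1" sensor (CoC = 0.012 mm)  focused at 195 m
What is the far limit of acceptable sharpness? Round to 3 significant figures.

254 m

Hyperfocal distance H = f²/(N·c) + f = 135²/(1.8 × 0.012) + 135 = 18225/0.0216 + 135 ≈ 843885.0 mm ≈ 843.9 m.
Far limit Df = s·(H − f)/(H − s) = 195000 × (843885.0 − 135) / (843885.0 − 195000) = 195000 × 843750.0 / 648885.0 ≈ 253560 mm ≈ 254 m.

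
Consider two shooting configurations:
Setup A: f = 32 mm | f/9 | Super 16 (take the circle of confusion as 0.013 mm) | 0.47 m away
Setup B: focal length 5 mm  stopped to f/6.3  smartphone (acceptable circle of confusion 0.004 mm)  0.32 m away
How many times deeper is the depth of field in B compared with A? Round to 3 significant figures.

Setup A: H = 32²/(9×0.013) + 32 ≈ 8784.1 mm; DoF = Df − Dn = 494.760 − 447.600 ≈ 47.160 mm.
Setup B: H = 5²/(6.3×0.004) + 5 ≈ 997.1 mm; DoF = Df − Dn = 468.88 − 242.88 ≈ 226.00 mm.
Ratio = 226.00 / 47.160 ≈ 4.79.

4.79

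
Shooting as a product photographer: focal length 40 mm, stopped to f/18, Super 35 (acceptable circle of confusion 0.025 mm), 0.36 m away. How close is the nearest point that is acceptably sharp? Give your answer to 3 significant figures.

330 mm

Hyperfocal distance H = f²/(N·c) + f = 40²/(18 × 0.025) + 40 = 1600/0.45 + 40 ≈ 3595.6 mm ≈ 3.596 m.
Near limit Dn = s·(H − f)/(H + s − 2f) = 360 × (3595.6 − 40) / (3595.6 + 360 − 2 × 40) = 360 × 3555.6 / 3875.6 ≈ 330.28 mm.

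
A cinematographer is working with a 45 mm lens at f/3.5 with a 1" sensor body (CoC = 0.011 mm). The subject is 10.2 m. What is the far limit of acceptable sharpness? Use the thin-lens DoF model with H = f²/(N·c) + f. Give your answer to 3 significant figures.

12.6 m

Hyperfocal distance H = f²/(N·c) + f = 45²/(3.5 × 0.011) + 45 = 2025/0.0385 + 45 ≈ 52642.4 mm ≈ 52.64 m.
Far limit Df = s·(H − f)/(H − s) = 10200 × (52642.4 − 45) / (52642.4 − 10200) = 10200 × 52597.4 / 42442.4 ≈ 12641 mm ≈ 12.6 m.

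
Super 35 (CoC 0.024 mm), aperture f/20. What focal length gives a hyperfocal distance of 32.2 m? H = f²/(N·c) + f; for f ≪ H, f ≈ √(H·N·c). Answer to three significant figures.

From H = f²/(N·c) + f, with f ≪ H: f ≈ √(H·N·c) = √(32200 × 20 × 0.024) = √15456 ≈ 124.3 mm.
The +f correction barely moves this — solving exactly, f² + N·c·f − N·c·H = 0 ⇒ f = (−N·c + √((N·c)² + 4·N·c·H))/2 = (−0.48 + √61824)/2 ≈ 124.08 mm, so f ≈ 124 mm.

124 mm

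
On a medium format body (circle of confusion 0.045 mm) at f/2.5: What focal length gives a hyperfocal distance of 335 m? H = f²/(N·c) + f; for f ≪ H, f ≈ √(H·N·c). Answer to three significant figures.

From H = f²/(N·c) + f, with f ≪ H: f ≈ √(H·N·c) = √(335000 × 2.5 × 0.045) = √37687 ≈ 194.1 mm.
The +f correction barely moves this — solving exactly, f² + N·c·f − N·c·H = 0 ⇒ f = (−N·c + √((N·c)² + 4·N·c·H))/2 = (−0.1125 + √150750)/2 ≈ 194.08 mm, so f ≈ 194 mm.

194 mm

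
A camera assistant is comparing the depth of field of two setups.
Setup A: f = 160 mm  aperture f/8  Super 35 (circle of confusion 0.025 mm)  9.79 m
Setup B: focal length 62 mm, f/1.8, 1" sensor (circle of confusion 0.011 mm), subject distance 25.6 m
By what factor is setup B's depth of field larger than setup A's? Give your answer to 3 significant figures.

Setup A: H = 160²/(8×0.025) + 160 ≈ 128160.0 mm; DoF = Df − Dn = 10586.5 − 9105.0 ≈ 1481.5 mm.
Setup B: H = 62²/(1.8×0.011) + 62 ≈ 194203.4 mm; DoF = Df − Dn = 29477.6 − 22624.0 ≈ 6853.6 mm.
Ratio = 6853.6 / 1481.5 ≈ 4.63.

4.63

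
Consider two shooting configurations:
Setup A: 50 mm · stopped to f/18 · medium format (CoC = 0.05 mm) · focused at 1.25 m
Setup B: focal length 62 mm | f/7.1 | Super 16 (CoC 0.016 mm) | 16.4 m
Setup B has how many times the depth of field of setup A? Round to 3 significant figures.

Setup A: H = 50²/(18×0.05) + 50 ≈ 2827.8 mm; DoF = Df − Dn = 2200.7 − 872.9 ≈ 1327.8 mm.
Setup B: H = 62²/(7.1×0.016) + 62 ≈ 33900.0 mm; DoF = Df − Dn = 31711 − 11060 ≈ 20651 mm.
Ratio = 20651 / 1327.8 ≈ 15.6.

15.6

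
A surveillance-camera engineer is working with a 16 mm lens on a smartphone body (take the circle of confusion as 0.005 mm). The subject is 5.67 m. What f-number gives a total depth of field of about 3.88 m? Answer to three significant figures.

f/2.80

Write h = H − f = f²/(N·c). The thin-lens limits are Dn = s·h/(h + (s−f)) and Df = s·h/(h − (s−f)), so DoF = Df − Dn = 2·s·(s−f)·h / (h² − (s−f)²).
That is a quadratic in h: DoF·h² − 2·s·(s−f)·h − DoF·(s−f)² = 0 ⇒ h = (s−f)·(s + √(s² + DoF²)) / DoF = 5654 × (5670 + √(5670² + 3880²)) / 3880 = 5654 × (5670 + 6870.47) / 3880 ≈ 18274 mm.
Then N = f²/(c·h) = 16² / (0.005 × 18274) = 256 / 91.371 ≈ 2.80.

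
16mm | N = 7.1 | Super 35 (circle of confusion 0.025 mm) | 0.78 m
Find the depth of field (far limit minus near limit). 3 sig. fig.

1.15 m

Hyperfocal distance H = f²/(N·c) + f = 16²/(7.1 × 0.025) + 16 = 256/0.1775 + 16 ≈ 1458.3 mm ≈ 1.458 m.
Near limit Dn = s·(H − f)/(H + s − 2f) = 780 × (1458.3 − 16) / (1458.3 + 780 − 2 × 16) = 780 × 1442.3 / 2206.3 ≈ 509.9 mm.
Far limit Df = s·(H − f)/(H − s) = 780 × (1458.3 − 16) / (1458.3 − 780) = 780 × 1442.3 / 678.3 ≈ 1658.6 mm.
Depth of field = Df − Dn = 1658.6 − 509.9 ≈ 1148.7 mm ≈ 1.15 m.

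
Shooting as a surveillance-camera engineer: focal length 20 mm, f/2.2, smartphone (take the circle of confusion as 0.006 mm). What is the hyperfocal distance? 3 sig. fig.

30.3 m

Hyperfocal distance H = f²/(N·c) + f = 20²/(2.2 × 0.006) + 20 = 400/0.0132 + 20 ≈ 30323.0 mm ≈ 30.3 m.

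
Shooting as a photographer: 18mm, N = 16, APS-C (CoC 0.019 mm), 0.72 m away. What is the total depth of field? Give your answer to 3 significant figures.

Hyperfocal distance H = f²/(N·c) + f = 18²/(16 × 0.019) + 18 = 324/0.304 + 18 ≈ 1083.8 mm ≈ 1.084 m.
Near limit Dn = s·(H − f)/(H + s − 2f) = 720 × (1083.8 − 18) / (1083.8 + 720 − 2 × 18) = 720 × 1065.8 / 1767.8 ≈ 434.1 mm.
Far limit Df = s·(H − f)/(H − s) = 720 × (1083.8 − 18) / (1083.8 − 720) = 720 × 1065.8 / 363.8 ≈ 2109.4 mm.
Depth of field = Df − Dn = 2109.4 − 434.1 ≈ 1675.3 mm ≈ 1.68 m.

1.68 m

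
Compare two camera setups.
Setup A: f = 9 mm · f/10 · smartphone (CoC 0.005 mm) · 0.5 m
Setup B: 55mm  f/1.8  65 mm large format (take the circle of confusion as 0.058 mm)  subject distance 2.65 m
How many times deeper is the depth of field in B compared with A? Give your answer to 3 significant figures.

Setup A: H = 9²/(10×0.005) + 9 ≈ 1629.0 mm; DoF = Df − Dn = 717.45 − 383.70 ≈ 333.75 mm.
Setup B: H = 55²/(1.8×0.058) + 55 ≈ 29030.1 mm; DoF = Df − Dn = 2910.68 − 2432.18 ≈ 478.50 mm.
Ratio = 478.50 / 333.75 ≈ 1.43.

1.43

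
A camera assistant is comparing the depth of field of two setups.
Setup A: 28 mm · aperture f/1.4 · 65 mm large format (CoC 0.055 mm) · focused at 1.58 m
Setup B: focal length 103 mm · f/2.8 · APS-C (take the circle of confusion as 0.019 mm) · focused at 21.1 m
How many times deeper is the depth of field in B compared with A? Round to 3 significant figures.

Setup A: H = 28²/(1.4×0.055) + 28 ≈ 10209.8 mm; DoF = Df − Dn = 1864.15 − 1371.02 ≈ 493.13 mm.
Setup B: H = 103²/(2.8×0.019) + 103 ≈ 199520.3 mm; DoF = Df − Dn = 23583.1 − 19090.0 ≈ 4493.1 mm.
Ratio = 4493.1 / 493.13 ≈ 9.11.

9.11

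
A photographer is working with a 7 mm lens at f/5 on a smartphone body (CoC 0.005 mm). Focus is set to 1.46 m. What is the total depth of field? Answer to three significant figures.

4.81 m

Hyperfocal distance H = f²/(N·c) + f = 7²/(5 × 0.005) + 7 = 49/0.025 + 7 ≈ 1967.0 mm ≈ 1.967 m.
Near limit Dn = s·(H − f)/(H + s − 2f) = 1460 × (1967.0 − 7) / (1967.0 + 1460 − 2 × 7) = 1460 × 1960.0 / 3413.0 ≈ 838.4 mm.
Far limit Df = s·(H − f)/(H − s) = 1460 × (1967.0 − 7) / (1967.0 − 1460) = 1460 × 1960.0 / 507.0 ≈ 5644.2 mm.
Depth of field = Df − Dn = 5644.2 − 838.4 ≈ 4805.8 mm ≈ 4.81 m.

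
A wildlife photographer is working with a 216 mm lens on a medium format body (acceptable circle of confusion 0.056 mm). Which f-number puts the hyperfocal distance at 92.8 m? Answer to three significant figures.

Rearrange H = f²/(N·c) + f for N: N = f² / ((H − f)·c).
N = 216² / ((92800 − 216) × 0.056) = 46656 / 5185 ≈ 9.

f/9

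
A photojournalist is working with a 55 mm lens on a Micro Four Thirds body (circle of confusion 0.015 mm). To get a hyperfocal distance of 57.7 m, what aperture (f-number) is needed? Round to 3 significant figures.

Rearrange H = f²/(N·c) + f for N: N = f² / ((H − f)·c).
N = 55² / ((57700 − 55) × 0.015) = 3025 / 864.7 ≈ 3.50.

f/3.50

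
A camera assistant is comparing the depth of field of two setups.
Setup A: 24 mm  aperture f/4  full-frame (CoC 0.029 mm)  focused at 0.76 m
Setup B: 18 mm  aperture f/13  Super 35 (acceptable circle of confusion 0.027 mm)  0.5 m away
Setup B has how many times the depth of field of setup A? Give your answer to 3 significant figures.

Setup A: H = 24²/(4×0.029) + 24 ≈ 4989.5 mm; DoF = Df − Dn = 892.25 − 661.89 ≈ 230.36 mm.
Setup B: H = 18²/(13×0.027) + 18 ≈ 941.1 mm; DoF = Df − Dn = 1046.39 − 328.48 ≈ 717.91 mm.
Ratio = 717.91 / 230.36 ≈ 3.12.

3.12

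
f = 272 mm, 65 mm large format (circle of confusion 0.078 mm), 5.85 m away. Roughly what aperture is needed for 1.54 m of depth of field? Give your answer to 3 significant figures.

f/22

Write h = H − f = f²/(N·c). The thin-lens limits are Dn = s·h/(h + (s−f)) and Df = s·h/(h − (s−f)), so DoF = Df − Dn = 2·s·(s−f)·h / (h² − (s−f)²).
That is a quadratic in h: DoF·h² − 2·s·(s−f)·h − DoF·(s−f)² = 0 ⇒ h = (s−f)·(s + √(s² + DoF²)) / DoF = 5578 × (5850 + √(5850² + 1540²)) / 1540 = 5578 × (5850 + 6049.31) / 1540 ≈ 43100 mm.
Then N = f²/(c·h) = 272² / (0.078 × 43100) = 73984 / 3361.8 ≈ 22.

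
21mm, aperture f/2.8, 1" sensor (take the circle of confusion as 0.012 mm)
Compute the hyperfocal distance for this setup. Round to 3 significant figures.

13.1 m

Hyperfocal distance H = f²/(N·c) + f = 21²/(2.8 × 0.012) + 21 = 441/0.0336 + 21 ≈ 13146.0 mm ≈ 13.1 m.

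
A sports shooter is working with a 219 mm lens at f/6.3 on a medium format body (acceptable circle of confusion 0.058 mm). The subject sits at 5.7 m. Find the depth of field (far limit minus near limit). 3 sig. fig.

Hyperfocal distance H = f²/(N·c) + f = 219²/(6.3 × 0.058) + 219 = 47961/0.3654 + 219 ≈ 131475.2 mm ≈ 131.5 m.
Near limit Dn = s·(H − f)/(H + s − 2f) = 5700 × (131475.2 − 219) / (131475.2 + 5700 − 2 × 219) = 5700 × 131256.2 / 136737.2 ≈ 5471.52 mm.
Far limit Df = s·(H − f)/(H − s) = 5700 × (131475.2 − 219) / (131475.2 − 5700) = 5700 × 131256.2 / 125775.2 ≈ 5948.39 mm.
Depth of field = Df − Dn = 5948.39 − 5471.52 ≈ 476.87 mm.

477 mm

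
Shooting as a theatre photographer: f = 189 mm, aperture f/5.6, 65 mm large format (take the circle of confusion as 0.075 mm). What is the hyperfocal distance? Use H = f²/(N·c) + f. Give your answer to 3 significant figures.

Hyperfocal distance H = f²/(N·c) + f = 189²/(5.6 × 0.075) + 189 = 35721/0.42 + 189 ≈ 85239.0 mm ≈ 85.2 m.

85.2 m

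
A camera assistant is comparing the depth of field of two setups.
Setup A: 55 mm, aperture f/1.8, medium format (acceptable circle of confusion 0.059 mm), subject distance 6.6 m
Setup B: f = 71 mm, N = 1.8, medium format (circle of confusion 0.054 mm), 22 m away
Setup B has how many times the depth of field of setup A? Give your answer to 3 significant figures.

7.07

Setup A: H = 55²/(1.8×0.059) + 55 ≈ 28539.0 mm; DoF = Df − Dn = 8569.0 − 5366.8 ≈ 3202.2 mm.
Setup B: H = 71²/(1.8×0.054) + 71 ≈ 51933.1 mm; DoF = Df − Dn = 38117 − 15462 ≈ 22655 mm.
Ratio = 22655 / 3202.2 ≈ 7.07.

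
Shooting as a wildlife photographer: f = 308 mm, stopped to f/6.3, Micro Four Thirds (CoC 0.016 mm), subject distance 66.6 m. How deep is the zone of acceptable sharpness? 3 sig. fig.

9.43 m

Hyperfocal distance H = f²/(N·c) + f = 308²/(6.3 × 0.016) + 308 = 94864/0.1008 + 308 ≈ 941419.1 mm ≈ 941.4 m.
Near limit Dn = s·(H − f)/(H + s − 2f) = 66600 × (941419.1 − 308) / (941419.1 + 66600 − 2 × 308) = 66600 × 941111.1 / 1007403.1 ≈ 62217.4 mm.
Far limit Df = s·(H − f)/(H − s) = 66600 × (941419.1 − 308) / (941419.1 − 66600) = 66600 × 941111.1 / 874819.1 ≈ 71646.8 mm.
Depth of field = Df − Dn = 71646.8 − 62217.4 ≈ 9429.4 mm ≈ 9.43 m.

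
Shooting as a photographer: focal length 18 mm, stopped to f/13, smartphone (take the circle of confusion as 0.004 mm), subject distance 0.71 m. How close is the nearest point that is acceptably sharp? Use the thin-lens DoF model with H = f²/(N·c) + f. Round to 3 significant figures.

0.639 m

Hyperfocal distance H = f²/(N·c) + f = 18²/(13 × 0.004) + 18 = 324/0.052 + 18 ≈ 6248.8 mm ≈ 6.249 m.
Near limit Dn = s·(H − f)/(H + s − 2f) = 710 × (6248.8 − 18) / (6248.8 + 710 − 2 × 18) = 710 × 6230.8 / 6922.8 ≈ 639.03 mm ≈ 0.639 m.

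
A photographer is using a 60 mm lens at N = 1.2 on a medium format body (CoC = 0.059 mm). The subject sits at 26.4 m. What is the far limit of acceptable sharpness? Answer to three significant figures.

Hyperfocal distance H = f²/(N·c) + f = 60²/(1.2 × 0.059) + 60 = 3600/0.0708 + 60 ≈ 50907.5 mm ≈ 50.91 m.
Far limit Df = s·(H − f)/(H − s) = 26400 × (50907.5 − 60) / (50907.5 − 26400) = 26400 × 50847.5 / 24507.5 ≈ 54774 mm ≈ 54.8 m.

54.8 m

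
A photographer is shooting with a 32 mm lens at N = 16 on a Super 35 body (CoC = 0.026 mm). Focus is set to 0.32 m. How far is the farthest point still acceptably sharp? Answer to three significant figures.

362 mm

Hyperfocal distance H = f²/(N·c) + f = 32²/(16 × 0.026) + 32 = 1024/0.416 + 32 ≈ 2493.5 mm ≈ 2.494 m.
Far limit Df = s·(H − f)/(H − s) = 320 × (2493.5 − 32) / (2493.5 − 320) = 320 × 2461.5 / 2173.5 ≈ 362.40 mm.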